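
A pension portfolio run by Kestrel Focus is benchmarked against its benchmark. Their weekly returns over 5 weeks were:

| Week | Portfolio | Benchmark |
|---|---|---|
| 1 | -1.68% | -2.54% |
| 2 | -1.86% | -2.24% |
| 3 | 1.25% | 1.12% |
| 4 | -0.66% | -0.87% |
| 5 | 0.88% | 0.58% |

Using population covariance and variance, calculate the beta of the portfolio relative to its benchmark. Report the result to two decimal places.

r̄p = -0.4140%,  r̄m = -0.7900%
Cov = Σ(rp − r̄p)(rm − r̄m) / 5 = 1.8566
Var(rm) = Σ(rm − r̄m)² / 5 = 2.1393
β = Cov / Var = 1.8566 / 2.1393 = 0.8679

0.87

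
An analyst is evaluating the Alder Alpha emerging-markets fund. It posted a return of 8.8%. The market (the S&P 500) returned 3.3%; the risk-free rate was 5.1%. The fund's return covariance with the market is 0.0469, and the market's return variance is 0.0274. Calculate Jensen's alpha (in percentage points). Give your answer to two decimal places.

6.78

β = Cov / Var = 0.0469 / 0.0274 = 1.7117
E[R] = Rf + β(Rm − Rf) = 5.1% + 1.7117 × (3.3% − 5.1%) = 2.0189%
α = Rp − E[R] = 8.8% − 2.0189% = 6.7811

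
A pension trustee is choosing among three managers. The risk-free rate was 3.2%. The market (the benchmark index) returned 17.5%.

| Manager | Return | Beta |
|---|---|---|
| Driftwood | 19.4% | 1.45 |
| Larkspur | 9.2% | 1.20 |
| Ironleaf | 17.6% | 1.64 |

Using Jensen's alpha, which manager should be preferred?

Driftwood: α = 19.4% − [3.2% + 1.45 × (17.5% − 3.2%)] = -4.535
Larkspur: α = 9.2% − [3.2% + 1.20 × (17.5% − 3.2%)] = -11.160
Ironleaf: α = 17.6% − [3.2% + 1.64 × (17.5% − 3.2%)] = -9.052
Highest: Driftwood (-4.535).

Driftwood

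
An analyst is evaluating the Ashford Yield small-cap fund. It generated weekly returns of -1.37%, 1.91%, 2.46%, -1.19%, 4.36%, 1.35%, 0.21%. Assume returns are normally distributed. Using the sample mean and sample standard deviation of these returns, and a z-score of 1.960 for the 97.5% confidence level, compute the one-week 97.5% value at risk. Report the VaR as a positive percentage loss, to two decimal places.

r̄ = (-1.37 + 1.91 + 2.46 − 1.19 + 4.36 + 1.35 + 0.21) / 7 = 7.730 / 7 = 1.1043%
Sample σ = √[Σ(r − r̄)² / 6] = √[25.3328 / 6] = √4.2221 = 2.0548%
VaR = −(r̄ − z·σ) = −(1.1043 − 1.960 × 2.0548) = −(-2.9231) = 2.9231%

2.92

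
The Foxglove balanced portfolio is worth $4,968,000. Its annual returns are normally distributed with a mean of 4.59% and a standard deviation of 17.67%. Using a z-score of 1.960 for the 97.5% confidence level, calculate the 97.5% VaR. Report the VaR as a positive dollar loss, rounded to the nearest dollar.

Return at the 97.5% tail: μ − z·σ = 4.59% − 1.960 × 17.67% = 4.59 − 34.6332 = -30.0432%
VaR = −(-30.0432%) × $4,968,000 = 30.0432% × $4,968,000 = $1,492,546

$1,492,546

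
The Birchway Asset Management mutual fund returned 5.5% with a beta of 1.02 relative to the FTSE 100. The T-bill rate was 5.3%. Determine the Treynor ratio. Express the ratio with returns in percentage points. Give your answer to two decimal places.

Treynor = (Rp − Rf) / β = (5.5% − 5.3%) / 1.02 = 0.20 / 1.02 = 0.1961

0.20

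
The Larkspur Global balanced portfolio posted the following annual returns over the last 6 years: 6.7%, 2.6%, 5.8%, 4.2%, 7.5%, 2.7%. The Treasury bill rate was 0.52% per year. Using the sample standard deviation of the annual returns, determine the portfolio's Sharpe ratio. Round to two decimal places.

Mean return μ = 29.50 / 6 = 4.9167%
Σ(r − μ)² = 21.4283; sample σ = √(21.4283/5) = 2.0702%
Sharpe = (μ − rf) / σ = (4.9167 − 0.52) / 2.0702 = 4.3967 / 2.0702 = 2.1238

2.12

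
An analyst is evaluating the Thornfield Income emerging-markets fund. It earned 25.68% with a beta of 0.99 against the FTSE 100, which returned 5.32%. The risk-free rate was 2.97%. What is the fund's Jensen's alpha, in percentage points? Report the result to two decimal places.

20.38

CAPM expected return = Rf + β(Rm − Rf) = 2.97% + 0.99 × (5.32% − 2.97%) = 2.97 + 0.99 × 2.35 = 5.2965%
Jensen's α = Rp − E[R] = 25.68% − 5.2965% = 20.3835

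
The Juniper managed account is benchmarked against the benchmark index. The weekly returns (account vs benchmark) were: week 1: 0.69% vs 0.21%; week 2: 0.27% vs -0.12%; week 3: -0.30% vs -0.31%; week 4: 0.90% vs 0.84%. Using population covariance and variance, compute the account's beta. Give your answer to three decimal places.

0.942

r̄p = 0.3900%,  r̄m = 0.1550%
Cov = Σ(rp − r̄p)(rm − r̄m) / 4 = 0.1799
Var(rm) = Σ(rm − r̄m)² / 4 = 0.1910
β = Cov / Var = 0.1799 / 0.1910 = 0.9419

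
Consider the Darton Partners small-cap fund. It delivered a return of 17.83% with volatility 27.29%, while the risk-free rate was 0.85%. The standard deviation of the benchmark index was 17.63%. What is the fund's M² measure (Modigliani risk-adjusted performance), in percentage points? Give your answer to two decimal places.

11.82

Sharpe = (Rp − Rf) / σp = (17.83% − 0.85%) / 27.29% = 0.6222
M² = Rf + Sharpe × σm = 0.85% + 0.6222 × 17.63% = 11.8194%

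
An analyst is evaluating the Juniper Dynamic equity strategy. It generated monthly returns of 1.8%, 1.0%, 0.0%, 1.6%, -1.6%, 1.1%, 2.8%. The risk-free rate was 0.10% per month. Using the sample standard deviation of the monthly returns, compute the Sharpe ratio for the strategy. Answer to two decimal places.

0.61

Mean return μ = 6.70 / 7 = 0.9571%
Σ(r − μ)² = 11.9971; sample σ = √(11.9971/6) = 1.4140%
Sharpe = (μ − rf) / σ = (0.9571 − 0.1) / 1.4140 = 0.8571 / 1.4140 = 0.6062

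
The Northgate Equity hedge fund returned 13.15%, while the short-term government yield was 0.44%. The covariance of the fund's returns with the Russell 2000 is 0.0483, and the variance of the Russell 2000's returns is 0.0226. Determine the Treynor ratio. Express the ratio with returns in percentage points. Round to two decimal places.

β = Cov / Var = 0.0483 / 0.0226 = 2.1372
Treynor = (Rp − Rf) / β = (13.15% − 0.44%) / 2.1372 = 12.71 / 2.1372 = 5.9470

5.95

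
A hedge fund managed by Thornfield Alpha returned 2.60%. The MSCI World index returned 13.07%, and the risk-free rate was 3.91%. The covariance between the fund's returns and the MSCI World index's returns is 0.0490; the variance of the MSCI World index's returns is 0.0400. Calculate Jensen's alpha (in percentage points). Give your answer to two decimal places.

-12.53

β = Cov / Var = 0.0490 / 0.0400 = 1.2250
E[R] = Rf + β(Rm − Rf) = 3.91% + 1.2250 × (13.07% − 3.91%) = 15.1310%
α = Rp − E[R] = 2.60% − 15.1310% = -12.5310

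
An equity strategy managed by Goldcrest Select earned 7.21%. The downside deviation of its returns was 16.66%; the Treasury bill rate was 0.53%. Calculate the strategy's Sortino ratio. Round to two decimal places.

Sortino = (Rp − Rf) / σd = (7.21% − 0.53%) / 16.66% = 6.68% / 16.66% = 0.4010

0.40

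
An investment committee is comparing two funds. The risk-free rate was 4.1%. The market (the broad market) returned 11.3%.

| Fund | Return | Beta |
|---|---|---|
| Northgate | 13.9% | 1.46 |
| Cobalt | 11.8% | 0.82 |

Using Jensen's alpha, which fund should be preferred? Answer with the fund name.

Northgate: α = 13.9% − [4.1% + 1.46 × (11.3% − 4.1%)] = -0.712
Cobalt: α = 11.8% − [4.1% + 0.82 × (11.3% − 4.1%)] = 1.796
Highest: Cobalt (1.796).

Cobalt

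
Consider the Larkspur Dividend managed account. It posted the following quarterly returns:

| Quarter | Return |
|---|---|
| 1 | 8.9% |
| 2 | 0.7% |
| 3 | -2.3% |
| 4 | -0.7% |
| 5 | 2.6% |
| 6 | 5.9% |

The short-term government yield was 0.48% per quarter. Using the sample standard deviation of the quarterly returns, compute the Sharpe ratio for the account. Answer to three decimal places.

μ = (8.9 + 0.7 − 2.3 − 0.7 + 2.6 + 5.9) / 6 = 15.10 / 6 = 2.5167%
Sample σ = √[Σ(r − μ)² / 5] = √[89.0483 / 5] = √17.8097 = 4.2202%
Sharpe = (μ − rf) / σ = (2.5167 − 0.48) / 4.2202 = 2.0367 / 4.2202 = 0.4826

0.483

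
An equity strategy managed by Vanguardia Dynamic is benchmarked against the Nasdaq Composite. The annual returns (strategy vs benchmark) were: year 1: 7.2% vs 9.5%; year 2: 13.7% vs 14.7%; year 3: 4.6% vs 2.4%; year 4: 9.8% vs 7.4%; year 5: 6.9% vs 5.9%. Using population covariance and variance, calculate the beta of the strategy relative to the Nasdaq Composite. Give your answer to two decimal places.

r̄p = 8.4400%,  r̄m = 7.9800%
Cov = Σ(rp − r̄p)(rm − r̄m) / 5 = 11.4608
Var(rm) = Σ(rm − r̄m)² / 5 = 16.6536
β = Cov / Var = 11.4608 / 16.6536 = 0.6882

0.69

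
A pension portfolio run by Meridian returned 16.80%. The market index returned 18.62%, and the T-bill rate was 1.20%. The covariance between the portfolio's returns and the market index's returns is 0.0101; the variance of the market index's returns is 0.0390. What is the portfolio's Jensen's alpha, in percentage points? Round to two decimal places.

β = Cov / Var = 0.0101 / 0.0390 = 0.2590
E[R] = Rf + β(Rm − Rf) = 1.20% + 0.2590 × (18.62% − 1.20%) = 5.7118%
α = Rp − E[R] = 16.80% − 5.7118% = 11.0882

11.09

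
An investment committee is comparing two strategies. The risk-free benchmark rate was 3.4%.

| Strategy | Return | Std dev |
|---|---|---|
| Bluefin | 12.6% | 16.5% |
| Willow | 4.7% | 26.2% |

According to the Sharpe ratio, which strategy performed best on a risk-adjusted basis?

Bluefin: Sharpe ratio = (12.6% − 3.4%) / 16.5% = 0.558
Willow: Sharpe ratio = (4.7% − 3.4%) / 26.2% = 0.050
Highest: Bluefin (0.558).

Bluefin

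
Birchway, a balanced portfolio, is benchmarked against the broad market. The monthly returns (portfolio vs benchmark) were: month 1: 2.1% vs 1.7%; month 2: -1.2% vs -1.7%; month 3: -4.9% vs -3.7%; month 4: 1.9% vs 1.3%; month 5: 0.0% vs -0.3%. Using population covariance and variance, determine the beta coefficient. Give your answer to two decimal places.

r̄p = -0.4200%,  r̄m = -0.5400%
Cov = Σ(rp − r̄p)(rm − r̄m) / 5 = 5.0152
Var(rm) = Σ(rm − r̄m)² / 5 = 3.9584
β = Cov / Var = 5.0152 / 3.9584 = 1.2670

1.27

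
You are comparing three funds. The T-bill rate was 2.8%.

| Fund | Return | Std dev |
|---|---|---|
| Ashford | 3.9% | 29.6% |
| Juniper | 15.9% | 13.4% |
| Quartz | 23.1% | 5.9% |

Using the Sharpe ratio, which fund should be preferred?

Quartz

Ashford: Sharpe ratio = (3.9% − 2.8%) / 29.6% = 0.037
Juniper: Sharpe ratio = (15.9% − 2.8%) / 13.4% = 0.978
Quartz: Sharpe ratio = (23.1% − 2.8%) / 5.9% = 3.441
Highest: Quartz (3.441).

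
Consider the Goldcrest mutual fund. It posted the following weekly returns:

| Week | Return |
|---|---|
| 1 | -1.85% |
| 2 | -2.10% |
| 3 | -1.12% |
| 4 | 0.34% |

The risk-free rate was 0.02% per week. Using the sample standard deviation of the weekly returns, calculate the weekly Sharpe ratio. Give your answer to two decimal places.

μ = (-1.85 − 2.1 − 1.12 + 0.34) / 4 = -4.730 / 4 = -1.1825%
Σ(r − μ)² = (-1.85 − (-1.1825))² + (-2.1 − (-1.1825))² + … = 3.6093
sample σ = √(3.6093 / 3) = √1.2031 = 1.0969%
Sharpe = (μ − rf) / σ = (-1.1825 − 0.02) / 1.0969 = -1.2025 / 1.0969 = -1.0963

-1.10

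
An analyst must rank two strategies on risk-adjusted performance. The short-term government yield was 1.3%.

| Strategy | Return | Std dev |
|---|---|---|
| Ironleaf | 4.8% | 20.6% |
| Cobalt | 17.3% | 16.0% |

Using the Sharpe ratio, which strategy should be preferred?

Cobalt

Ironleaf: Sharpe ratio = (4.8% − 1.3%) / 20.6% = 0.170
Cobalt: Sharpe ratio = (17.3% − 1.3%) / 16.0% = 1.000
Highest: Cobalt (1.000).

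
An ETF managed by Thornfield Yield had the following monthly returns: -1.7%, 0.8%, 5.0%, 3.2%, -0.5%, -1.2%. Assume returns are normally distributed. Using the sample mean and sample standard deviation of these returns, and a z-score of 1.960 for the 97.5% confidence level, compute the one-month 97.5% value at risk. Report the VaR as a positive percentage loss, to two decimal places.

4.27

r̄ = (-1.7 + 0.8 + 5 + 3.2 − 0.5 − 1.2) / 6 = 5.60 / 6 = 0.9333%
Σ(r − r̄)² = (-1.7 − 0.9333)² + (0.8 − 0.9333)² + … = 35.2333
sample σ = √(35.2333 / 5) = √7.0467 = 2.6546%
VaR = −(r̄ − z·σ) = −(0.9333 − 1.960 × 2.6546) = −(-4.2697) = 4.2697%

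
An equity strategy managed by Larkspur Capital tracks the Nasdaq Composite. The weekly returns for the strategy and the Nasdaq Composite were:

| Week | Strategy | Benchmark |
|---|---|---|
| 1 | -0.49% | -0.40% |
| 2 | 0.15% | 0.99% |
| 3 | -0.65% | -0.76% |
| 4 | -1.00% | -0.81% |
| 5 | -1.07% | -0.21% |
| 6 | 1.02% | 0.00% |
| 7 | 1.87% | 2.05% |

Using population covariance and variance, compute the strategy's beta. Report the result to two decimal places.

r̄p = -0.0243%,  r̄m = 0.1229%
Cov = Σ(rp − r̄p)(rm − r̄m) / 7 = 0.8182
Var(rm) = Σ(rm − r̄m)² / 7 = 0.9307
β = Cov / Var = 0.8182 / 0.9307 = 0.8791

0.88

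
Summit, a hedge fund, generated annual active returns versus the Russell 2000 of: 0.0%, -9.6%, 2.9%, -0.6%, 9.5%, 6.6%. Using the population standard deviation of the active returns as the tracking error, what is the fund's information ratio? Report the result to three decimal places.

r̄ = (0 − 9.6 + 2.9 − 0.6 + 9.5 + 6.6) / 6 = 1.4667%
Σ(r − r̄)² = (0 − 1.4667)² + (-9.6 − 1.4667)² + (2.9 − 1.4667)² + … = 221.8333
σ = √[221.8333 / 6] = 6.0805%
IR = r̄ / tracking error = 1.4667 / 6.0805 = 0.2412

0.241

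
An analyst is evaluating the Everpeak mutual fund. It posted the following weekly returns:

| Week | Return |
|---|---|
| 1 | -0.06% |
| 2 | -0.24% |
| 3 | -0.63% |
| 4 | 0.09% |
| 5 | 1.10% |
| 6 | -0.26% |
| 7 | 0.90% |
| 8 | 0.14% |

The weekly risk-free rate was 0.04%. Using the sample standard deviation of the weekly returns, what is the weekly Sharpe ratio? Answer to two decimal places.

0.15

r̄ = (-0.06 − 0.24 − 0.63 + 0.09 + 1.1 − 0.26 + 0.9 + 0.14) / 8 = 1.040 / 8 = 0.1300%
Σ(r − r̄)² = (-0.06 − 0.1300)² + (-0.24 − 0.1300)² + … = 2.4382
σ = √[2.4382 / 7] = 0.5902%
Sharpe = (r̄ − rf) / σ = (0.1300 − 0.04) / 0.5902 = 0.0900 / 0.5902 = 0.1525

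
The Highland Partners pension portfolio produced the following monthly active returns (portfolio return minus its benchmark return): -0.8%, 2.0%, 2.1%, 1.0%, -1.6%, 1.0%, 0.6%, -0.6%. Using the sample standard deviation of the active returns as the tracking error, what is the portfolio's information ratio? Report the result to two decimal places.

r̄ = (-0.8 + 2 + 2.1 + 1 − 1.6 + 1 + 0.6 − 0.6) / 8 = 0.4625%
Sample σ = √[Σ(r − r̄)² / 7] = √[12.6188 / 7] = √1.8027 = 1.3426%
IR = r̄ / tracking error = 0.4625 / 1.3426 = 0.3445

0.34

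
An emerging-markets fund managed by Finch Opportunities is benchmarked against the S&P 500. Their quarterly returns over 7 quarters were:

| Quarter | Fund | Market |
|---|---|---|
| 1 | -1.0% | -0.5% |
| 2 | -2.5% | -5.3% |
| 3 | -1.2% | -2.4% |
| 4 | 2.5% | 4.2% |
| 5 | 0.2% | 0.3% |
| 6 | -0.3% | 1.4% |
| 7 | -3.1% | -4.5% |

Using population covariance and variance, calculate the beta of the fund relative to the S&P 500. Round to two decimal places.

r̄p = -0.7714%,  r̄m = -0.9714%
Cov = Σ(rp − r̄p)(rm − r̄m) / 7 = 5.0678
Var(rm) = Σ(rm − r̄m)² / 7 = 9.6335
β = Cov / Var = 5.0678 / 9.6335 = 0.5261

0.53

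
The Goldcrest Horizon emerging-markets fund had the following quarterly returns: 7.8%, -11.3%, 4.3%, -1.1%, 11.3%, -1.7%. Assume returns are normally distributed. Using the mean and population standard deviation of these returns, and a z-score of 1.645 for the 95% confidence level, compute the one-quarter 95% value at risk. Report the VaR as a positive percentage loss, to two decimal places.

10.55

r̄ = (7.8 − 11.3 + 4.3 − 1.1 + 11.3 − 1.7) / 6 = 9.30 / 6 = 1.5500%
Population std dev = √[324.3950 / 6] = 7.3529%
VaR = −(r̄ − z·σ) = −(1.5500 − 1.645 × 7.3529) = −(-10.5455) = 10.5455%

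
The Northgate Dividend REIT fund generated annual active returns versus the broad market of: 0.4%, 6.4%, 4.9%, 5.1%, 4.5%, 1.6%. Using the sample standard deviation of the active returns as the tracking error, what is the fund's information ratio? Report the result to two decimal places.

1.66

μ = (0.4 + 6.4 + 4.9 + 5.1 + 4.5 + 1.6) / 6 = 3.8167%
Sample std dev = √[26.5483 / 5] = 2.3043%
IR = μ / tracking error = 3.8167 / 2.3043 = 1.6563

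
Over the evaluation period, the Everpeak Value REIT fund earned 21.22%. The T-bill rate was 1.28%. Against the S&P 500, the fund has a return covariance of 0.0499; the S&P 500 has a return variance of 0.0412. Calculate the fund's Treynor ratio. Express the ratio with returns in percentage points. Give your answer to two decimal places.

β = Cov / Var = 0.0499 / 0.0412 = 1.2112
Treynor = (Rp − Rf) / β = (21.22% − 1.28%) / 1.2112 = 19.94 / 1.2112 = 16.4630

16.46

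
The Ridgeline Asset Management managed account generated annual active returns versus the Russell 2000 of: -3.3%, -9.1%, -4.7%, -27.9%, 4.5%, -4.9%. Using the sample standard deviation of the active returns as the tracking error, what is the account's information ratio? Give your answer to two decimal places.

-0.69

Mean return μ = -45.40 / 6 = -7.5667%
Sample std dev = √[594.9333 / 5] = 10.9081%
IR = μ / tracking error = -7.5667 / 10.9081 = -0.6937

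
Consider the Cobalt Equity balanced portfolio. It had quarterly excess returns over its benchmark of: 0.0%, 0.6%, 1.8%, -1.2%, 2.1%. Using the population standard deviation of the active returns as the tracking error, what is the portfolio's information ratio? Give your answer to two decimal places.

r̄ = (0 + 0.6 + 1.8 − 1.2 + 2.1) / 5 = 3.30 / 5 = 0.6600%
Σ(r − r̄)² = 7.2720; population σ = √(7.2720/5) = 1.2060%
IR = r̄ / tracking error = 0.6600 / 1.2060 = 0.5473

0.55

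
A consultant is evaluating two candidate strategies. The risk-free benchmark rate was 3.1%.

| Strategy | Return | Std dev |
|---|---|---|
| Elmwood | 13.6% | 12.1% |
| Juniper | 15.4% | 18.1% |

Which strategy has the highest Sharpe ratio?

Elmwood

Elmwood: Sharpe ratio = (13.6% − 3.1%) / 12.1% = 0.868
Juniper: Sharpe ratio = (15.4% − 3.1%) / 18.1% = 0.680
Highest: Elmwood (0.868).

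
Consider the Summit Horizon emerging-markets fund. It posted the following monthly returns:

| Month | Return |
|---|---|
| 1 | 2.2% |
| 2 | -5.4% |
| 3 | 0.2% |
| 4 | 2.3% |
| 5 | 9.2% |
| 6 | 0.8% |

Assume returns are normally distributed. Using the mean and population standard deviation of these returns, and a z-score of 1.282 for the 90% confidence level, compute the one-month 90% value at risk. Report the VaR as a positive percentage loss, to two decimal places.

3.94

Mean return μ = 9.30 / 6 = 1.5500%
Σ(r − μ)² = (2.2 − 1.5500)² + (-5.4 − 1.5500)² + (0.2 − 1.5500)² + … = 110.1950
σ = √[110.1950 / 6] = 4.2855%
VaR = −(μ − z·σ) = −(1.5500 − 1.282 × 4.2855) = −(-3.9440) = 3.9440%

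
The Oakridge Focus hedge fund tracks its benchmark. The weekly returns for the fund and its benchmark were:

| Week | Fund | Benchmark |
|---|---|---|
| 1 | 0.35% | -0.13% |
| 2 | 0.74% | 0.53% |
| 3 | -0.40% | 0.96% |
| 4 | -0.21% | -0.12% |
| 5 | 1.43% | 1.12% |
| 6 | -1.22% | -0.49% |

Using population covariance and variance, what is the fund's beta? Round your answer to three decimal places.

0.919

r̄p = 0.1150%,  r̄m = 0.3117%
Cov = Σ(rp − r̄p)(rm − r̄m) / 6 = 0.3287
Var(rm) = Σ(rm − r̄m)² / 6 = 0.3576
β = Cov / Var = 0.3287 / 0.3576 = 0.9192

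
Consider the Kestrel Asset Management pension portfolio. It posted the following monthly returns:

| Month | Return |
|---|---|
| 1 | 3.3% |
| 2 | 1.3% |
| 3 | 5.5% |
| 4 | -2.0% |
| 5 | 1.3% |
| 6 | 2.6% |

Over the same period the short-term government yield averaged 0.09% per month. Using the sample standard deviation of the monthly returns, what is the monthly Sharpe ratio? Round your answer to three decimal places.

Mean return μ = 12.00 / 6 = 2.0000%
Sample std dev = √[31.2800 / 5] = 2.5012%
Sharpe = (μ − rf) / σ = (2.0000 − 0.09) / 2.5012 = 1.9100 / 2.5012 = 0.7636

0.764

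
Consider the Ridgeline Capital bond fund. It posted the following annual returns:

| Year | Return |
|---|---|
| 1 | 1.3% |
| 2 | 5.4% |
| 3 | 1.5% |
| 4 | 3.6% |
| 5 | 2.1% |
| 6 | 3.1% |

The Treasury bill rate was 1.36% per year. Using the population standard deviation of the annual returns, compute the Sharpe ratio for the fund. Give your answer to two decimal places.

1.05

r̄ = (1.3 + 5.4 + 1.5 + 3.6 + 2.1 + 3.1) / 6 = 2.8333%
Σ(r − r̄)² = (1.3 − 2.8333)² + (5.4 − 2.8333)² + (1.5 − 2.8333)² + … = 11.9133
population σ = √(11.9133 / 6) = √1.9856 = 1.4091%
Sharpe = (r̄ − rf) / σ = (2.8333 − 1.36) / 1.4091 = 1.4733 / 1.4091 = 1.0456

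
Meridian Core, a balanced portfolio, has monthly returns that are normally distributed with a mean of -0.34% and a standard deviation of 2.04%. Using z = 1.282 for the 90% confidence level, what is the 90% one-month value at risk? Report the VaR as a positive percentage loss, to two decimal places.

2.96

VaR (as % loss) = −(μ − z·σ) = −(-0.34% − 1.282 × 2.04%) = −(-2.95528%) = 2.95528%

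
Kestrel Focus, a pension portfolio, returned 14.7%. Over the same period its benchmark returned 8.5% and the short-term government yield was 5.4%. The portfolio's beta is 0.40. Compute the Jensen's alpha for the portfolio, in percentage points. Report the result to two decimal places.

8.06

CAPM expected return = Rf + β(Rm − Rf) = 5.4% + 0.40 × (8.5% − 5.4%) = 5.4 + 0.40 × 3.10 = 6.6400%
Jensen's α = Rp − E[R] = 14.7% − 6.6400% = 8.0600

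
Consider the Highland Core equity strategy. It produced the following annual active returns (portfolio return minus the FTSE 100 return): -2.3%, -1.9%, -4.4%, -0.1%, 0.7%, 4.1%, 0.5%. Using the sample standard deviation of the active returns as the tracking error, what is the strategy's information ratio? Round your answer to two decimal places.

μ = (-2.3 − 1.9 − 4.4 − 0.1 + 0.7 + 4.1 + 0.5) / 7 = -3.40 / 7 = -0.4857%
Σ(r − μ)² = (-2.3 − (-0.4857))² + (-1.9 − (-0.4857))² + … = 44.1686
σ = √[44.1686 / 6] = 2.7132%
IR = μ / tracking error = -0.4857 / 2.7132 = -0.1790

-0.18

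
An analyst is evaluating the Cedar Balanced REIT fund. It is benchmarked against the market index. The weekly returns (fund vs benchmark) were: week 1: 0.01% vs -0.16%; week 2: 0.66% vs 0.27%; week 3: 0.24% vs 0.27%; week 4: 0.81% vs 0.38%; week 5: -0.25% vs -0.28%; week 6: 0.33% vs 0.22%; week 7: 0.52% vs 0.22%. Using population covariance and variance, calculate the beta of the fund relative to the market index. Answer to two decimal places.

1.35

r̄p = 0.3314%,  r̄m = 0.1314%
Cov = Σ(rp − r̄p)(rm − r̄m) / 7 = 0.0716
Var(rm) = Σ(rm − r̄m)² / 7 = 0.0529
β = Cov / Var = 0.0716 / 0.0529 = 1.3535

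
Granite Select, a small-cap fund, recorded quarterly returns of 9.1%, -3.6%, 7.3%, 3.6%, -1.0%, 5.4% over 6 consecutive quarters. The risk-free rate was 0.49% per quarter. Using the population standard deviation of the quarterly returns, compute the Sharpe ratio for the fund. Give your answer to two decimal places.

0.67

r̄ = (9.1 − 3.6 + 7.3 + 3.6 − 1 + 5.4) / 6 = 20.80 / 6 = 3.4667%
Σ(r − r̄)² = (9.1 − 3.4667)² + (-3.6 − 3.4667)² + (7.3 − 3.4667)² + … = 120.0733
σ = √[120.0733 / 6] = 4.4735%
Sharpe = (r̄ − rf) / σ = (3.4667 − 0.49) / 4.4735 = 2.9767 / 4.4735 = 0.6654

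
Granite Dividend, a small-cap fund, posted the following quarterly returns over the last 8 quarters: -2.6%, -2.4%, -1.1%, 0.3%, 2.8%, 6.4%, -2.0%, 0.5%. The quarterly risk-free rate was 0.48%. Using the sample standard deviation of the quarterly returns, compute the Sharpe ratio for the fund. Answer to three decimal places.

Mean return μ = 1.90 / 8 = 0.2375%
Σ(r − μ)² = 66.4188; sample σ = √(66.4188/7) = 3.0803%
Sharpe = (μ − rf) / σ = (0.2375 − 0.48) / 3.0803 = -0.2425 / 3.0803 = -0.0787

-0.079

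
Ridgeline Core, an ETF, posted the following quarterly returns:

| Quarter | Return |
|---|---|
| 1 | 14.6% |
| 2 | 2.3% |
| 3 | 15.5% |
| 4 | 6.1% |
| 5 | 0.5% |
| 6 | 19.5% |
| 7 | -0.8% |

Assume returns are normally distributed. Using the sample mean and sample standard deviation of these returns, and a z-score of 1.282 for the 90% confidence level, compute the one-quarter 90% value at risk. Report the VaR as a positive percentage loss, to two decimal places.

2.24

Mean return μ = 57.70 / 7 = 8.2429%
Σ(r − μ)² = (14.6 − 8.2429)² + (2.3 − 8.2429)² + (15.5 − 8.2429)² + … = 401.4371
σ = √[401.4371 / 6] = 8.1796%
VaR = −(μ − z·σ) = −(8.2429 − 1.282 × 8.1796) = −(-2.2433) = 2.2433%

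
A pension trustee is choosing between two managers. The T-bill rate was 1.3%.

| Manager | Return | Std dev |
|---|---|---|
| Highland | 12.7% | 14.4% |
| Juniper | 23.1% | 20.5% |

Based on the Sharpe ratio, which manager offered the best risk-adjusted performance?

Juniper

Highland: Sharpe ratio = (12.7% − 1.3%) / 14.4% = 0.792
Juniper: Sharpe ratio = (23.1% − 1.3%) / 20.5% = 1.063
Highest: Juniper (1.063).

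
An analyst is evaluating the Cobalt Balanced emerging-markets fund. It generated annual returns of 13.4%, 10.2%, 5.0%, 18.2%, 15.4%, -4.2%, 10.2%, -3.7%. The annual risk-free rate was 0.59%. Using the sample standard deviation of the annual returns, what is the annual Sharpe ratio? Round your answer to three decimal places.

0.891

Mean return μ = 64.50 / 8 = 8.0625%
Sample std dev = √[492.3388 / 7] = 8.3865%
Sharpe = (μ − rf) / σ = (8.0625 − 0.59) / 8.3865 = 7.4725 / 8.3865 = 0.8910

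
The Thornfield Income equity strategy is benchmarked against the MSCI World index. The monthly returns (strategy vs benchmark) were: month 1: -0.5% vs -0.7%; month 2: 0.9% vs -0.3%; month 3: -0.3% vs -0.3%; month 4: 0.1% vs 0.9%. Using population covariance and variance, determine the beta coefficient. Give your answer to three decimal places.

0.194

r̄p = 0.0500%,  r̄m = -0.1000%
Cov = Σ(rp − r̄p)(rm − r̄m) / 4 = 0.0700
Var(rm) = Σ(rm − r̄m)² / 4 = 0.3600
β = Cov / Var = 0.0700 / 0.3600 = 0.1944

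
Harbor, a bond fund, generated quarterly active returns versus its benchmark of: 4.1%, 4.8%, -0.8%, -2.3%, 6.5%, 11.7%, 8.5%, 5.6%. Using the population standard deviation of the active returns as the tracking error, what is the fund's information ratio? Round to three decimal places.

μ = (4.1 + 4.8 − 0.8 − 2.3 + 6.5 + 11.7 + 8.5 + 5.6) / 8 = 38.10 / 8 = 4.7625%
Σ(r − μ)² = 147.0788; population σ = √(147.0788/8) = 4.2878%
IR = μ / tracking error = 4.7625 / 4.2878 = 1.1107

1.111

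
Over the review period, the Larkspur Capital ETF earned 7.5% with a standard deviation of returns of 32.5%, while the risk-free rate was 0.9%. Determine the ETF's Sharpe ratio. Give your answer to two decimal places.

0.20

Sharpe = (Rp − Rf) / σp = (7.5% − 0.9%) / 32.5% = 6.60% / 32.5% = 0.2031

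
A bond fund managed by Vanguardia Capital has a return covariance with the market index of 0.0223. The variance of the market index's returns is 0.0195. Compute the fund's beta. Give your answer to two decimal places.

1.14

β = Cov(Rp, Rm) / Var(Rm) = 0.0223 / 0.0195 = 1.1436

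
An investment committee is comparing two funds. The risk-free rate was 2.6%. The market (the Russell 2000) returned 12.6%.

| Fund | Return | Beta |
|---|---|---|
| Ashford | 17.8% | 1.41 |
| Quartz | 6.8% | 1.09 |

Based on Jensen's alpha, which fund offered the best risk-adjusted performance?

Ashford

Ashford: α = 17.8% − [2.6% + 1.41 × (12.6% − 2.6%)] = 1.100
Quartz: α = 6.8% − [2.6% + 1.09 × (12.6% − 2.6%)] = -6.700
Highest: Ashford (1.100).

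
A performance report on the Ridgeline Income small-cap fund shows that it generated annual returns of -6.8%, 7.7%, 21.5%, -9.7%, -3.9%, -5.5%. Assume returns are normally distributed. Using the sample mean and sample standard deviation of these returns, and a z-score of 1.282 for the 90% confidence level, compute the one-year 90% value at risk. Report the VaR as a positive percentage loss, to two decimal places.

Mean return μ = 3.30 / 6 = 0.5500%
Σ(r − μ)² = (-6.8 − 0.5500)² + (7.7 − 0.5500)² + … = 705.5150
σ = √[705.5150 / 5] = 11.8787%
VaR = −(μ − z·σ) = −(0.5500 − 1.282 × 11.8787) = −(-14.6785) = 14.6785%

14.68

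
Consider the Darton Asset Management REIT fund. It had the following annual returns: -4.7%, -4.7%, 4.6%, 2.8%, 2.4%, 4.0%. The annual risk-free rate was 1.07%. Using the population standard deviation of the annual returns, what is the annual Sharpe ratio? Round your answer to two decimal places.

Mean return r̄ = 4.40 / 6 = 0.7333%
Σ(r − r̄)² = 91.7133; population σ = √(91.7133/6) = 3.9097%
Sharpe = (r̄ − rf) / σ = (0.7333 − 1.07) / 3.9097 = -0.3367 / 3.9097 = -0.0861

-0.09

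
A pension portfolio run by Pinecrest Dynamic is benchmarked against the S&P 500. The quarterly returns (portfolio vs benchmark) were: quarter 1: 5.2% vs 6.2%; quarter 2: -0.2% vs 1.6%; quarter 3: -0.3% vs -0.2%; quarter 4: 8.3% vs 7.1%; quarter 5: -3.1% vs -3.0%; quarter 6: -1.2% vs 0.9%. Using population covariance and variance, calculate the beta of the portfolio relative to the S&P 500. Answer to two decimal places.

1.08

r̄p = 1.4500%,  r̄m = 2.1000%
Cov = Σ(rp − r̄p)(rm − r̄m) / 6 = 13.4767
Var(rm) = Σ(rm − r̄m)² / 6 = 12.4667
β = Cov / Var = 13.4767 / 12.4667 = 1.0810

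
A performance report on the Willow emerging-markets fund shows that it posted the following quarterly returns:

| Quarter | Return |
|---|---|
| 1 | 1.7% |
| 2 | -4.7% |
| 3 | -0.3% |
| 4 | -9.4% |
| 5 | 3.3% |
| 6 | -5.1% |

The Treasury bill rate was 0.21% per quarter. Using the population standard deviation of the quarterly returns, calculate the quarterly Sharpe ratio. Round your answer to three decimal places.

-0.599

r̄ = (1.7 − 4.7 − 0.3 − 9.4 + 3.3 − 5.1) / 6 = -2.4167%
Σ(r − r̄)² = (1.7 − (-2.4167))² + (-4.7 − (-2.4167))² + … = 115.2883
σ = √[115.2883 / 6] = 4.3835%
Sharpe = (r̄ − rf) / σ = (-2.4167 − 0.21) / 4.3835 = -2.6267 / 4.3835 = -0.5992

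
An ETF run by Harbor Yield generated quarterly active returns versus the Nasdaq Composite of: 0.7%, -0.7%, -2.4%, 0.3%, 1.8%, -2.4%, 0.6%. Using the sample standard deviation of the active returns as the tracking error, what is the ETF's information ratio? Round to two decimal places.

-0.19

Mean return r̄ = -2.10 / 7 = -0.3000%
Sample σ = √[Σ(r − r̄)² / 6] = √[15.5600 / 6] = √2.5933 = 1.6104%
IR = r̄ / tracking error = -0.3000 / 1.6104 = -0.1863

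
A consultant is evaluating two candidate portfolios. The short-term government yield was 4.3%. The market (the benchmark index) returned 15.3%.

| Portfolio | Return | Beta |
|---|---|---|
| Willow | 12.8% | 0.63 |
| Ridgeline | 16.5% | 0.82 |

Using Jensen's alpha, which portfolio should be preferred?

Willow: α = 12.8% − [4.3% + 0.63 × (15.3% − 4.3%)] = 1.570
Ridgeline: α = 16.5% − [4.3% + 0.82 × (15.3% − 4.3%)] = 3.180
Highest: Ridgeline (3.180).

Ridgeline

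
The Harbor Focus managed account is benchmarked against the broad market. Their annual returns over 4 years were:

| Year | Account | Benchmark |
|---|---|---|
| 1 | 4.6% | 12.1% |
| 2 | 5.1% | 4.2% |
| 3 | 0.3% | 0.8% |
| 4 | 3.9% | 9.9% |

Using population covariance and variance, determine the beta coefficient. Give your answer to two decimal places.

0.27

r̄p = 3.4750%,  r̄m = 6.7500%
Cov = Σ(rp − r̄p)(rm − r̄m) / 4 = 5.5263
Var(rm) = Σ(rm − r̄m)² / 4 = 20.1125
β = Cov / Var = 5.5263 / 20.1125 = 0.2748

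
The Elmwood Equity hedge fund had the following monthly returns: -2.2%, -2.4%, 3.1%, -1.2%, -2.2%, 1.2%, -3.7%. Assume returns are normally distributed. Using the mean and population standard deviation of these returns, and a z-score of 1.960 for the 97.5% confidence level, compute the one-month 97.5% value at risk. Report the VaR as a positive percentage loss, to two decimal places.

5.36

r̄ = (-2.2 − 2.4 + 3.1 − 1.2 − 2.2 + 1.2 − 3.7) / 7 = -1.0571%
Σ(r − r̄)² = 33.7971; population σ = √(33.7971/7) = 2.1973%
VaR = −(r̄ − z·σ) = −(-1.0571 − 1.960 × 2.1973) = −(-5.3638) = 5.3638%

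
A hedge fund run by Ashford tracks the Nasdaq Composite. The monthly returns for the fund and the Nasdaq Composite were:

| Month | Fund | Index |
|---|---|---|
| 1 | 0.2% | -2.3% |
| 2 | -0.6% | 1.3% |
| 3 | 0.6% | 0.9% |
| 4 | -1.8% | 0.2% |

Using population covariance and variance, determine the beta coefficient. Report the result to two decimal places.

r̄p = -0.4000%,  r̄m = 0.0250%
Cov = Σ(rp − r̄p)(rm − r̄m) / 4 = -0.2550
Var(rm) = Σ(rm − r̄m)² / 4 = 1.9569
β = Cov / Var = -0.2550 / 1.9569 = -0.1303

-0.13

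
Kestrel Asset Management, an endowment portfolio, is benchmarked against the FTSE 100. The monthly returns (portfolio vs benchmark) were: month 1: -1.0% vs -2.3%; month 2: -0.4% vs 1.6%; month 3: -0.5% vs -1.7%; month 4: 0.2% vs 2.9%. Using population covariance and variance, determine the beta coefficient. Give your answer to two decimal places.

0.17

r̄p = -0.4250%,  r̄m = 0.1250%
Cov = Σ(rp − r̄p)(rm − r̄m) / 4 = 0.8256
Var(rm) = Σ(rm − r̄m)² / 4 = 4.7719
β = Cov / Var = 0.8256 / 4.7719 = 0.1730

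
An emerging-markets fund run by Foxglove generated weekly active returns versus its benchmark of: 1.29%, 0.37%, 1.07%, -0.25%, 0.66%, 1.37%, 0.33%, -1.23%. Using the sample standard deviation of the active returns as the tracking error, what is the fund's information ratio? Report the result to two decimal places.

Mean return r̄ = 3.610 / 8 = 0.4513%
Σ(r − r̄)² = 5.3137; sample σ = √(5.3137/7) = 0.8713%
IR = r̄ / tracking error = 0.4513 / 0.8713 = 0.5180

0.52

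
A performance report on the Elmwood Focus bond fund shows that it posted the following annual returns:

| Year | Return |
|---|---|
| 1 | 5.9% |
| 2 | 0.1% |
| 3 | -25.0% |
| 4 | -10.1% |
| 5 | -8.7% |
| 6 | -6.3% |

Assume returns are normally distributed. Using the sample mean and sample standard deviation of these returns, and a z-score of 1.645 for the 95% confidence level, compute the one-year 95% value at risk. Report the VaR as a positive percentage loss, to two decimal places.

24.65

r̄ = (5.9 + 0.1 − 25 − 10.1 − 8.7 − 6.3) / 6 = -7.3500%
Σ(r − r̄)² = (5.9 − (-7.3500))² + (0.1 − (-7.3500))² + (-25 − (-7.3500))² + … = 553.0750
sample σ = √(553.0750 / 5) = √110.6150 = 10.5174%
VaR = −(r̄ − z·σ) = −(-7.3500 − 1.645 × 10.5174) = −(-24.6511) = 24.6511%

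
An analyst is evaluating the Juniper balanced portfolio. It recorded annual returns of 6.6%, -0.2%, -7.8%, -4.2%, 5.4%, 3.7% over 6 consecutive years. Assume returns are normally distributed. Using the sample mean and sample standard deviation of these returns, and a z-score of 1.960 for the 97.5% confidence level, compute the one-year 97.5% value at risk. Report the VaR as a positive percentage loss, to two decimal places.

10.60

Mean return r̄ = 3.50 / 6 = 0.5833%
Sample σ = √[Σ(r − r̄)² / 5] = √[162.8883 / 5] = √32.5777 = 5.7077%
VaR = −(r̄ − z·σ) = −(0.5833 − 1.960 × 5.7077) = −(-10.6038) = 10.6038%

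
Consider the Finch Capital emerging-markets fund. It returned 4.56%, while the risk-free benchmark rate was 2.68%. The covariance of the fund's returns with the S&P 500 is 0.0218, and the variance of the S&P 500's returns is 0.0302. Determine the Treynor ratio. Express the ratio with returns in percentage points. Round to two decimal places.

β = Cov / Var = 0.0218 / 0.0302 = 0.7219
Treynor = (Rp − Rf) / β = (4.56% − 2.68%) / 0.7219 = 1.88 / 0.7219 = 2.6042

2.60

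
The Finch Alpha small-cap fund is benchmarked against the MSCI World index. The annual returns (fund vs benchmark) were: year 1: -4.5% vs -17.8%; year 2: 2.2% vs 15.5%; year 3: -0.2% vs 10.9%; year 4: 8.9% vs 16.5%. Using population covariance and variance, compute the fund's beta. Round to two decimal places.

r̄p = 1.6000%,  r̄m = 6.2750%
Cov = Σ(rp − r̄p)(rm − r̄m) / 4 = 54.6775
Var(rm) = Σ(rm − r̄m)² / 4 = 197.6619
β = Cov / Var = 54.6775 / 197.6619 = 0.2766

0.28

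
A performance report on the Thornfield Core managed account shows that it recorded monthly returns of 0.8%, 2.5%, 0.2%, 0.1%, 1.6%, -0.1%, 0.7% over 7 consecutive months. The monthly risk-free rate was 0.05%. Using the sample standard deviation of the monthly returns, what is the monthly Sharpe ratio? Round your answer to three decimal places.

r̄ = (0.8 + 2.5 + 0.2 + 0.1 + 1.6 − 0.1 + 0.7) / 7 = 0.8286%
Sample σ = √[Σ(r − r̄)² / 6] = √[5.1943 / 6] = √0.8657 = 0.9304%
Sharpe = (r̄ − rf) / σ = (0.8286 − 0.05) / 0.9304 = 0.7786 / 0.9304 = 0.8368

0.837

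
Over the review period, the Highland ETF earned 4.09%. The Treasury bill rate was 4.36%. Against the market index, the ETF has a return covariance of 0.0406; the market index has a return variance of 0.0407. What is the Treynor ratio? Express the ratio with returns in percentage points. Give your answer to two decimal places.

-0.27

β = Cov / Var = 0.0406 / 0.0407 = 0.9975
Treynor = (Rp − Rf) / β = (4.09% − 4.36%) / 0.9975 = -0.27 / 0.9975 = -0.2707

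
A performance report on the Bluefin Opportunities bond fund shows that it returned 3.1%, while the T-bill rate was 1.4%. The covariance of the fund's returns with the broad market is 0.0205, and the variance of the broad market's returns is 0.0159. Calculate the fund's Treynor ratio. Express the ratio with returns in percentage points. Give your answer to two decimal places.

β = Cov / Var = 0.0205 / 0.0159 = 1.2893
Treynor = (Rp − Rf) / β = (3.1% − 1.4%) / 1.2893 = 1.70 / 1.2893 = 1.3185

1.32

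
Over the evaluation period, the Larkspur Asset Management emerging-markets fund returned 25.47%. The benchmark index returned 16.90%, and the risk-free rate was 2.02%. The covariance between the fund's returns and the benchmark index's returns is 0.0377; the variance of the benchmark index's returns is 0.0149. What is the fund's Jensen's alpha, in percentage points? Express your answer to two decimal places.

β = Cov / Var = 0.0377 / 0.0149 = 2.5302
E[R] = Rf + β(Rm − Rf) = 2.02% + 2.5302 × (16.90% − 2.02%) = 39.6694%
α = Rp − E[R] = 25.47% − 39.6694% = -14.1994

-14.20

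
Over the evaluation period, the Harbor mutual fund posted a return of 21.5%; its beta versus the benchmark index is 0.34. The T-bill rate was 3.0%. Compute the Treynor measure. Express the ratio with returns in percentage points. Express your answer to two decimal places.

54.41

Treynor = (Rp − Rf) / β = (21.5% − 3.0%) / 0.34 = 18.50 / 0.34 = 54.4118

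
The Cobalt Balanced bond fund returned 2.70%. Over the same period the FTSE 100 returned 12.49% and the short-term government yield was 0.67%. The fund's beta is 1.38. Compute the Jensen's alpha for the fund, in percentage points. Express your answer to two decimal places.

-14.28

CAPM expected return = Rf + β(Rm − Rf) = 0.67% + 1.38 × (12.49% − 0.67%) = 0.67 + 1.38 × 11.82 = 16.9816%
Jensen's α = Rp − E[R] = 2.70% − 16.9816% = -14.2816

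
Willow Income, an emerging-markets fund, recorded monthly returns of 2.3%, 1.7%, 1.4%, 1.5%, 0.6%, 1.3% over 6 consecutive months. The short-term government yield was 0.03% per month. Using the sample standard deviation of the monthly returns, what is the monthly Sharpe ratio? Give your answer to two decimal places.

2.59

μ = (2.3 + 1.7 + 1.4 + 1.5 + 0.6 + 1.3) / 6 = 8.80 / 6 = 1.4667%
Sample std dev = √[1.5333 / 5] = 0.5538%
Sharpe = (μ − rf) / σ = (1.4667 − 0.03) / 0.5538 = 1.4367 / 0.5538 = 2.5943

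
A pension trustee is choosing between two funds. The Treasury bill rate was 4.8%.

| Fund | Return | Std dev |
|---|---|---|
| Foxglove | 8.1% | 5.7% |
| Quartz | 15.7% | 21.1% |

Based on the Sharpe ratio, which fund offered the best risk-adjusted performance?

Foxglove: Sharpe ratio = (8.1% − 4.8%) / 5.7% = 0.579
Quartz: Sharpe ratio = (15.7% − 4.8%) / 21.1% = 0.517
Highest: Foxglove (0.579).

Foxglove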